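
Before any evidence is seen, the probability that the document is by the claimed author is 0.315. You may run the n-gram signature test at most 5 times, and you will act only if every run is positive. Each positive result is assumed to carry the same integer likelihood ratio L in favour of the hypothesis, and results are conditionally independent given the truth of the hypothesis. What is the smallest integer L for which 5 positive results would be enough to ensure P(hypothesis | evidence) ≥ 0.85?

Prior odds = 0.315/0.685 = 63/137.
Target odds = 0.85/0.15 = 17/3.
Need L⁵ ≥ 17/3 ÷ (63/137) = 2329/189.
1⁵ = 1 < 2329/189 ≤ 32 = 2⁵, so L = 2.

2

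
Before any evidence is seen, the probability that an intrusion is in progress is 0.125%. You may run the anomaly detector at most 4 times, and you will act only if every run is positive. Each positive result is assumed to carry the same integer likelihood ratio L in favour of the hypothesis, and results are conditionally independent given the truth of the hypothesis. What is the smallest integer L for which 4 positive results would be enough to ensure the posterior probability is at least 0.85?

9

Prior odds = 0.00125/0.99875 = 1/799.
Target odds = 0.85/0.15 = 17/3.
Need L⁴ ≥ 17/3 ÷ (1/799) = 13583/3.
8⁴ = 4096 < 13583/3 ≤ 6561 = 9⁴, so L = 9.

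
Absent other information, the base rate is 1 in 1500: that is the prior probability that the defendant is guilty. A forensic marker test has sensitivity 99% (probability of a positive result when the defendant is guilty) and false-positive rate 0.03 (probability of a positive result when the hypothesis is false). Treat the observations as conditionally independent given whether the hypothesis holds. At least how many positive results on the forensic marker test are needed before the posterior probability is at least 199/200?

4

Prior odds: (1/1500) ÷ (1499/1500) = 1/1499.
Likelihood ratio of a positive result = 0.99/0.03 = 33.
Target posterior odds = 0.995/0.005 = 199.
Require 33ⁿ ≥ 199 ÷ (1/1499) = 298301.
33³ = 35937 falls short of 298301 but 33⁴ = 1185921 reaches it, so n = 4.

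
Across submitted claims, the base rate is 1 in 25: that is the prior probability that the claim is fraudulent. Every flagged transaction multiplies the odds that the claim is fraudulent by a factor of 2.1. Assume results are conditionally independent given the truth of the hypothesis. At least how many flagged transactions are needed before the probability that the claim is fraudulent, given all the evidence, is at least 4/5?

7

Prior odds: 0.04 ÷ 0.96 = 1/24.
Likelihood ratio per flagged transaction = 2.1.
Target posterior odds = 0.8/0.2 = 4.
Need (1/24) × 2.1ⁿ ≥ 4, i.e. 2.1ⁿ ≥ 96.
2.1⁶ = 85766121/1000000 falls short of 96 but 2.1⁷ ≈180.109 reaches it, so n = 7.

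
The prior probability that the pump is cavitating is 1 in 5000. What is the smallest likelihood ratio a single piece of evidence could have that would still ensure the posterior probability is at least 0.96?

Prior odds = 0.0002/0.9998 = 1/4999.
Target odds = 0.96/0.04 = 24.
Required Bayes factor = 24 ÷ (1/4999) = 119976.

119976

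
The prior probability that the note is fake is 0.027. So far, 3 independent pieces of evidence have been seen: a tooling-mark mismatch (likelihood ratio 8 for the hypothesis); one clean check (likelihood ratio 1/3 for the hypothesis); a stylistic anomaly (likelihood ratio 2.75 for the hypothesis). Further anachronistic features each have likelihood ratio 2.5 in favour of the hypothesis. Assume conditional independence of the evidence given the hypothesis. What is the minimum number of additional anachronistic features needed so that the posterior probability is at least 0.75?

3

Prior odds = 0.027/0.973 = 27/973.
Combined Bayes factor of the evidence already in hand = 8 × (1/3) × 2.75 = 22/3.
Odds after that evidence = (27/973) × 22/3 = 198/973.
Target odds = 0.75/0.25 = 3.
Need 2.5ⁿ ≥ 3 ÷ (198/973) = 973/66.
2.5² = 6.25 falls short of 973/66 but 2.5³ = 15.625 reaches it, so n = 3.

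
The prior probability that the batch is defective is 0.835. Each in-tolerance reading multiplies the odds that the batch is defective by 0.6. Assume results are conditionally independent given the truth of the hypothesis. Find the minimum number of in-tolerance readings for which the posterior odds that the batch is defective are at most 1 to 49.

Prior odds = 0.835/0.165 = 167/33.
Likelihood ratio per in-tolerance reading = 0.6.
Target odds = 1/49.
Need (167/33) × 0.6ⁿ ≤ 1/49, i.e. 0.6ⁿ ≤ 33/8183.
0.6¹⁰ = 59049/9765625 is still above 33/8183 but 0.6¹¹ = 177147/48828125 is at or below it, so n = 11.

11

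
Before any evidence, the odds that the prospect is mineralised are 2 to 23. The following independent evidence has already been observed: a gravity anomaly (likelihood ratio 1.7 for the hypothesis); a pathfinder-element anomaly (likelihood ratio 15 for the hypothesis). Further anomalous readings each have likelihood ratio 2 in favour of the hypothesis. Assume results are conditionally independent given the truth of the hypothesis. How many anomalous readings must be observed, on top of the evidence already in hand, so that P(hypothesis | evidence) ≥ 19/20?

Prior odds = 2/23.
Combined Bayes factor of the evidence already in hand = 1.7 × 15 = 25.5.
Odds after that evidence = (2/23) × 25.5 = 51/23.
Target odds = 0.95/0.05 = 19.
Need 2ⁿ ≥ 19 ÷ (51/23) = 437/51.
2³ = 8 falls short of 437/51 but 2⁴ = 16 reaches it, so n = 4.

4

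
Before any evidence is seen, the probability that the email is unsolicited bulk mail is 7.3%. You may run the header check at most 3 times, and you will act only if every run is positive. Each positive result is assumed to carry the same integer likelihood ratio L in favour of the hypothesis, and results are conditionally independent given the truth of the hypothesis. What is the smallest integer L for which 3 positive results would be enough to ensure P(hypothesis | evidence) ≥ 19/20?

Prior odds = 0.073/0.927 = 73/927.
Target odds = 0.95/0.05 = 19.
Need L³ ≥ 19 ÷ (73/927) = 17613/73.
6³ = 216 < 17613/73 ≤ 343 = 7³, so L = 7.

7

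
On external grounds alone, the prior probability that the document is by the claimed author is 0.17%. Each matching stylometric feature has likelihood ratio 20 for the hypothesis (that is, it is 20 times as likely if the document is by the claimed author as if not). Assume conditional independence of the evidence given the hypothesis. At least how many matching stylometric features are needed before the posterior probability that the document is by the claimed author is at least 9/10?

Prior odds: 0.0017 ÷ 0.9983 = 17/9983.
Likelihood ratio per matching stylometric feature = 20.
Target posterior odds = 0.9/0.1 = 9.
Require 20ⁿ ≥ 9 ÷ (17/9983) = 89847/17.
20² = 400 falls short of 89847/17 but 20³ = 8000 reaches it, so n = 3.

3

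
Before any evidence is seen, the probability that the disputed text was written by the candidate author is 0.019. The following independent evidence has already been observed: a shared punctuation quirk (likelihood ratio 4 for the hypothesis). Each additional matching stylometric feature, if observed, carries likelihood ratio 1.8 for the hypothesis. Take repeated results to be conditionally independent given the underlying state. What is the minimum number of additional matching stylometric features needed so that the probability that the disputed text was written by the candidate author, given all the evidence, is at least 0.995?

14

Prior odds = 0.019/0.981 = 19/981.
Bayes factor of the evidence already in hand = 4.
Odds after that evidence = (19/981) × 4 = 76/981.
Target odds = 0.995/0.005 = 199.
Need 1.8ⁿ ≥ 199 ÷ (76/981) = 195219/76.
1.8¹³ ≈2082.3 falls short of 195219/76 but 1.8¹⁴ ≈3748.13 reaches it, so n = 14.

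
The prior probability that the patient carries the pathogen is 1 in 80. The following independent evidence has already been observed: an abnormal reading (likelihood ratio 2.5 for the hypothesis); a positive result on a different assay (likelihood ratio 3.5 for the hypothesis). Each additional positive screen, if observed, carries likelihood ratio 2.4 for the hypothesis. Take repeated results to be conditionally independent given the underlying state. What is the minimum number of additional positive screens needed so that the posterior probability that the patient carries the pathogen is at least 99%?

Prior odds = 0.0125/0.9875 = 1/79.
Combined Bayes factor of the evidence already in hand = 2.5 × 3.5 = 8.75.
Odds after that evidence = (1/79) × 8.75 = 35/316.
Target odds = 0.99/0.01 = 99.
Need 2.4ⁿ ≥ 99 ÷ (35/316) = 31284/35.
2.4⁷ = 35831808/78125 falls short of 31284/35 but 2.4⁸ = 429981696/390625 reaches it, so n = 8.

8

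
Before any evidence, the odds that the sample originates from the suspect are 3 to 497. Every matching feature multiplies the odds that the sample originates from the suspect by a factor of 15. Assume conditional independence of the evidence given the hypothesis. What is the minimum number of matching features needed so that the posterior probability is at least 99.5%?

4

Prior odds = 3/497.
Likelihood ratio per matching feature = 15.
Target posterior odds = 0.995/0.005 = 199.
Require 15ⁿ ≥ 199 ÷ (3/497) = 98903/3.
15³ = 3375 falls short of 98903/3 but 15⁴ = 50625 reaches it, so n = 4.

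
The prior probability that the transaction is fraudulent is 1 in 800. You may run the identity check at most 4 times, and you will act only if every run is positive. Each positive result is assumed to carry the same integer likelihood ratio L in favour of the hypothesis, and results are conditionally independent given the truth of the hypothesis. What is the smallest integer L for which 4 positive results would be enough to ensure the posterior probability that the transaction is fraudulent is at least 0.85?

9

Prior odds = 0.00125/0.99875 = 1/799.
Target odds = 0.85/0.15 = 17/3.
Need L⁴ ≥ 17/3 ÷ (1/799) = 13583/3.
8⁴ = 4096 < 13583/3 ≤ 6561 = 9⁴, so L = 9.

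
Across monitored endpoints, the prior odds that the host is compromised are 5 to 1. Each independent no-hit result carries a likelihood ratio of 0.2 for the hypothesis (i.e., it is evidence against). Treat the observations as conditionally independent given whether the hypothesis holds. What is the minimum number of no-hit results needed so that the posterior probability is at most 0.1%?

Prior odds = 5.
Likelihood ratio per no-hit result = 0.2.
Target odds: 0.001 ÷ 0.999 = 1/999.
Need 5 × 0.2ⁿ ≤ 1/999, i.e. 0.2ⁿ ≤ 1/4995.
0.2⁵ = 0.00032 is still above 1/4995 but 0.2⁶ = 1/15625 is at or below it, so n = 6.

6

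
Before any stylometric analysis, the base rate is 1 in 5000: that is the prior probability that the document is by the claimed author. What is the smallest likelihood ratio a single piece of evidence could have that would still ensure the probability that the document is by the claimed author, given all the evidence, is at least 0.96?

119976

Prior odds = 0.0002/0.9998 = 1/4999.
Target odds = 0.96/0.04 = 24.
Required Bayes factor = 24 ÷ (1/4999) = 119976.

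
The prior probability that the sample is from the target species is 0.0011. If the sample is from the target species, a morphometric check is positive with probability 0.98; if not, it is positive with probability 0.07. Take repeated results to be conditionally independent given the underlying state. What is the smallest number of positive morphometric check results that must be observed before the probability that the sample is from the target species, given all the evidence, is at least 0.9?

4

Prior odds = 0.0011/0.9989 = 11/9989.
Likelihood ratio of a positive = 0.98/0.07 = 14.
Target odds: 0.9 ÷ 0.1 = 9.
Require 14ⁿ ≥ 9 ÷ (11/9989) = 89901/11.
14³ = 2744 falls short of 89901/11 but 14⁴ = 38416 reaches it, so n = 4.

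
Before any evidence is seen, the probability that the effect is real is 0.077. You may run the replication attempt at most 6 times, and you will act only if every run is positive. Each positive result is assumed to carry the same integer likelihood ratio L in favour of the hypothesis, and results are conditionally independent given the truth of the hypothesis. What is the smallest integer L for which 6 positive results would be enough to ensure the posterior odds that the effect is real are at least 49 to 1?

3

Prior odds = 0.077/0.923 = 77/923.
Target odds = 49.
Need L⁶ ≥ 49 ÷ (77/923) = 6461/11.
2⁶ = 64 < 6461/11 ≤ 729 = 3⁶, so L = 3.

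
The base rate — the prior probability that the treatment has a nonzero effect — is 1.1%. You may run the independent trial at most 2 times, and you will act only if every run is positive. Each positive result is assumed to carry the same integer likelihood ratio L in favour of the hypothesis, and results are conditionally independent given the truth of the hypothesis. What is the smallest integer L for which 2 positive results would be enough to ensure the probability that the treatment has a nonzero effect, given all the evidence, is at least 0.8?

Prior odds = 0.011/0.989 = 11/989.
Target odds = 0.8/0.2 = 4.
Need L² ≥ 4 ÷ (11/989) = 3956/11.
18² = 324 < 3956/11 ≤ 361 = 19², so L = 19.

19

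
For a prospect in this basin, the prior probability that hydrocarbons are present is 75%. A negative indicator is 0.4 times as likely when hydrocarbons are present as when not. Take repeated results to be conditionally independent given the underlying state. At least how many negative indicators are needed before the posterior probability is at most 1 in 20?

5

Prior odds: 0.75 ÷ 0.25 = 3.
Likelihood ratio per negative indicator = 0.4.
Target posterior odds = 0.05/0.95 = 1/19.
Require 0.4ⁿ ≤ 1/19 ÷ 3 = 1/57.
0.4⁴ = 0.0256 is still above 1/57 but 0.4⁵ = 0.01024 is at or below it, so n = 5.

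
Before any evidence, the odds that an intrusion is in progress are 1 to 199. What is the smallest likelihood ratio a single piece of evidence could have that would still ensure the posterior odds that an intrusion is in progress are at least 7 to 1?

1393

Prior odds = 1/199.
Target odds = 7.
Required Bayes factor = 7 ÷ (1/199) = 1393.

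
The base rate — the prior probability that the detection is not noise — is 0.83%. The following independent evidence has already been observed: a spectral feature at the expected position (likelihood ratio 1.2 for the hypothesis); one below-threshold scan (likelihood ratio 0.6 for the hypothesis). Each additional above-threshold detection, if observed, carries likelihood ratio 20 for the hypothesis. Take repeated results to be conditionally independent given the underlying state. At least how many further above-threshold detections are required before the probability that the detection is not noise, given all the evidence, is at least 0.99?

4

Prior odds = 0.0083/0.9917 = 83/9917.
Combined Bayes factor of the evidence already in hand = 1.2 × 0.6 = 0.72.
Odds after that evidence = (83/9917) × 0.72 = 1494/247925.
Target odds = 0.99/0.01 = 99.
Need 20ⁿ ≥ 99 ÷ (1494/247925) = 2727175/166.
20³ = 8000 falls short of 2727175/166 but 20⁴ = 160000 reaches it, so n = 4.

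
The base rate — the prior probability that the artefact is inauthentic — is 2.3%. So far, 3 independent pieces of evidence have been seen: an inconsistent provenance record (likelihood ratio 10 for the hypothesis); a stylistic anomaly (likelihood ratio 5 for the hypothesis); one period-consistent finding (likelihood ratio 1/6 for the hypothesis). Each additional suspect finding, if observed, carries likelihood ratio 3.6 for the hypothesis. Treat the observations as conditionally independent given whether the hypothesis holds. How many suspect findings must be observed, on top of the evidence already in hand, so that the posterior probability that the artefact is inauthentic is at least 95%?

4

Prior odds = 0.023/0.977 = 23/977.
Combined Bayes factor of the evidence already in hand = 10 × 5 × (1/6) = 25/3.
Odds after that evidence = (23/977) × 25/3 = 575/2931.
Target odds = 0.95/0.05 = 19.
Need 3.6ⁿ ≥ 19 ÷ (575/2931) = 55689/575.
3.6³ = 46.656 falls short of 55689/575 but 3.6⁴ = 167.9616 reaches it, so n = 4.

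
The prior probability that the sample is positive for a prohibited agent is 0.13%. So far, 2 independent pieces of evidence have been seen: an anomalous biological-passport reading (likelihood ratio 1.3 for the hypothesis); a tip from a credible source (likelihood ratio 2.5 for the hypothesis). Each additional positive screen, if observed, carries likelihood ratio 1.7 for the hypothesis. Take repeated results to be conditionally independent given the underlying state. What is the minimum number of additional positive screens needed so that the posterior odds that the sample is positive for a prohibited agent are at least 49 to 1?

18

Prior odds = 0.0013/0.9987 = 13/9987.
Combined Bayes factor of the evidence already in hand = 1.3 × 2.5 = 3.25.
Odds after that evidence = (13/9987) × 3.25 = 169/39948.
Target odds = 49.
Need 1.7ⁿ ≥ 49 ÷ (169/39948) = 1957452/169.
1.7¹⁷ ≈8272.4 falls short of 1957452/169 but 1.7¹⁸ ≈14063.1 reaches it, so n = 18.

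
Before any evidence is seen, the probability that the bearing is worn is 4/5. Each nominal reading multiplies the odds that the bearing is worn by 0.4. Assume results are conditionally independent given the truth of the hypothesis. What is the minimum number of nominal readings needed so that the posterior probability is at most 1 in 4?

Prior odds = 0.8/0.2 = 4.
Likelihood ratio per nominal reading = 0.4.
Target posterior odds = 0.25/0.75 = 1/3.
Require 0.4ⁿ ≤ 1/3 ÷ 4 = 1/12.
0.4² = 0.16 is still above 1/12 but 0.4³ = 0.064 is at or below it, so n = 3.

3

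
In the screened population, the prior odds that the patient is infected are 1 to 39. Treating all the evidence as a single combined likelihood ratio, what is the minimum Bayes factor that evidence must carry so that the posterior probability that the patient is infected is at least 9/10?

Prior odds = 1/39.
Target odds = 0.9/0.1 = 9.
Required Bayes factor = 9 ÷ (1/39) = 351.

351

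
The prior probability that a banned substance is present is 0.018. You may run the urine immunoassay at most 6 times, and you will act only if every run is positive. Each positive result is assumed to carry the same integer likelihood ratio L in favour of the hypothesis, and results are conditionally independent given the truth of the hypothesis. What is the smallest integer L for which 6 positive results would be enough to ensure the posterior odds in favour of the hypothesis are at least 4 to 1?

3

Prior odds = 0.018/0.982 = 9/491.
Target odds = 4.
Need L⁶ ≥ 4 ÷ (9/491) = 1964/9.
2⁶ = 64 < 1964/9 ≤ 729 = 3⁶, so L = 3.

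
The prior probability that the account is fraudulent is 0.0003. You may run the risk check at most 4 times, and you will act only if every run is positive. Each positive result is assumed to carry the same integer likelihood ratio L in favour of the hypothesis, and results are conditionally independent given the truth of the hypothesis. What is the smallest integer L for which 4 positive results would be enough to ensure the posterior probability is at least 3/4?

Prior odds = 0.0003/0.9997 = 3/9997.
Target odds = 0.75/0.25 = 3.
Need L⁴ ≥ 3 ÷ (3/9997) = 9997.
9⁴ = 6561 < 9997 ≤ 10000 = 10⁴, so L = 10.

10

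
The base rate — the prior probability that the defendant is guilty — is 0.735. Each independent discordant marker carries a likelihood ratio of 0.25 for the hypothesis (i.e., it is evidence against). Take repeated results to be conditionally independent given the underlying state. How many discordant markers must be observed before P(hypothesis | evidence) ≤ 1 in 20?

Prior odds: 0.735 ÷ 0.265 = 147/53.
Likelihood ratio per discordant marker = 0.25.
Target posterior odds = 0.05/0.95 = 1/19.
Require 0.25ⁿ ≤ 1/19 ÷ (147/53) = 53/2793.
0.25² = 0.0625 is still above 53/2793 but 0.25³ = 0.015625 is at or below it, so n = 3.

3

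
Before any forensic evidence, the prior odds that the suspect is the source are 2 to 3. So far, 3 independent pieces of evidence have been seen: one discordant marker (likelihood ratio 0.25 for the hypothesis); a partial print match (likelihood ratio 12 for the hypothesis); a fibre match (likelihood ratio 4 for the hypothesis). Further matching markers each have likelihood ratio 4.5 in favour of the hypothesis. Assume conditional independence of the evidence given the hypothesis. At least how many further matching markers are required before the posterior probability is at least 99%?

2

Prior odds = 2/3.
Combined Bayes factor of the evidence already in hand = 0.25 × 12 × 4 = 12.
Odds after that evidence = (2/3) × 12 = 8.
Target odds = 0.99/0.01 = 99.
Need 4.5ⁿ ≥ 99 ÷ 8 = 12.375.
4.5¹ = 4.5 falls short of 12.375 but 4.5² = 20.25 reaches it, so n = 2.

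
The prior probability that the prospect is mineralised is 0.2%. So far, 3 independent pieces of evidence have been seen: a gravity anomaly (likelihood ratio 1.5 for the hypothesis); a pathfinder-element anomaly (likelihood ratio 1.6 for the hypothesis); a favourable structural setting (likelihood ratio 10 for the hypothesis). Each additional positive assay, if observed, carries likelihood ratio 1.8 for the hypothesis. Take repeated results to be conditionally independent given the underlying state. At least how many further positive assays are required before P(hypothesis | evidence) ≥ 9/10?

Prior odds = 0.002/0.998 = 1/499.
Combined Bayes factor of the evidence already in hand = 1.5 × 1.6 × 10 = 24.
Odds after that evidence = (1/499) × 24 = 24/499.
Target odds = 0.9/0.1 = 9.
Need 1.8ⁿ ≥ 9 ÷ (24/499) = 187.125.
1.8⁸ = 43046721/390625 falls short of 187.125 but 1.8⁹ = 387420489/1953125 reaches it, so n = 9.

9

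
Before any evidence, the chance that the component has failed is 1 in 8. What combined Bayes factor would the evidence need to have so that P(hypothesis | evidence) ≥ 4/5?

28

Prior odds = 0.125/0.875 = 1/7.
Target odds = 0.8/0.2 = 4.
Required Bayes factor = 4 ÷ (1/7) = 28.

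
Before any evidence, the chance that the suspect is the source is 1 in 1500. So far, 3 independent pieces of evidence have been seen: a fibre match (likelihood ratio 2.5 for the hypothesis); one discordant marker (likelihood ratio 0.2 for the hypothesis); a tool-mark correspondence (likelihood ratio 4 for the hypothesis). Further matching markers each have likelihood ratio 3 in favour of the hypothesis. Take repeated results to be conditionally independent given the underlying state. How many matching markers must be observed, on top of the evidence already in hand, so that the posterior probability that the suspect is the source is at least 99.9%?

13

Prior odds = (1/1500)/(1499/1500) = 1/1499.
Combined Bayes factor of the evidence already in hand = 2.5 × 0.2 × 4 = 2.
Odds after that evidence = (1/1499) × 2 = 2/1499.
Target odds = 0.999/0.001 = 999.
Need 3ⁿ ≥ 999 ÷ (2/1499) = 748750.5.
3¹² = 531441 falls short of 748750.5 but 3¹³ = 1594323 reaches it, so n = 13.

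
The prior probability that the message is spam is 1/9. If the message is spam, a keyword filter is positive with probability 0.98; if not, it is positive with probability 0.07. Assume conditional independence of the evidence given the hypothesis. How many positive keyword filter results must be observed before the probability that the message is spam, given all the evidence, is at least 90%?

2

Prior odds = (1/9)/(8/9) = 0.125.
Likelihood ratio of a positive = 0.98/0.07 = 14.
Target odds: 0.9 ÷ 0.1 = 9.
Need 0.125 × 14ⁿ ≥ 9, i.e. 14ⁿ ≥ 72.
14¹ = 14 falls short of 72 but 14² = 196 reaches it, so n = 2.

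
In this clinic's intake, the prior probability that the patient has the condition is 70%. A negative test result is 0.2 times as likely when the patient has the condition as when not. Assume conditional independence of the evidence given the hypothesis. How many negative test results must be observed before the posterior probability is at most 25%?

2

Prior odds = 0.7/0.3 = 7/3.
Likelihood ratio per negative test result = 0.2.
Target posterior odds = 0.25/0.75 = 1/3.
Need (7/3) × 0.2ⁿ ≤ 1/3, i.e. 0.2ⁿ ≤ 1/7.
0.2¹ = 0.2 is still above 1/7 but 0.2² = 0.04 is at or below it, so n = 2.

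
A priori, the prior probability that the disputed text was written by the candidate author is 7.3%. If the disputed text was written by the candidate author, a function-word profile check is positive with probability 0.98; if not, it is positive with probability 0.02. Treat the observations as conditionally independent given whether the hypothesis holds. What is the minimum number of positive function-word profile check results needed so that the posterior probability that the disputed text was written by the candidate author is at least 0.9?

Prior odds = 0.073/0.927 = 73/927.
Likelihood ratio of a positive = 0.98/0.02 = 49.
Target odds: 0.9 ÷ 0.1 = 9.
Need (73/927) × 49ⁿ ≥ 9, i.e. 49ⁿ ≥ 8343/73.
49¹ = 49 falls short of 8343/73 but 49² = 2401 reaches it, so n = 2.

2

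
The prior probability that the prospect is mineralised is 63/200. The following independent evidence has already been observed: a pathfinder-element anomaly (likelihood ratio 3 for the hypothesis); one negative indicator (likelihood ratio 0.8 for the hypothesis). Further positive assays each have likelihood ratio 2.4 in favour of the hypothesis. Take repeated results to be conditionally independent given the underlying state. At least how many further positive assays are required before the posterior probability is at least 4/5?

Prior odds = 0.315/0.685 = 63/137.
Combined Bayes factor of the evidence already in hand = 3 × 0.8 = 2.4.
Odds after that evidence = (63/137) × 2.4 = 756/685.
Target odds = 0.8/0.2 = 4.
Need 2.4ⁿ ≥ 4 ÷ (756/685) = 685/189.
2.4¹ = 2.4 falls short of 685/189 but 2.4² = 5.76 reaches it, so n = 2.

2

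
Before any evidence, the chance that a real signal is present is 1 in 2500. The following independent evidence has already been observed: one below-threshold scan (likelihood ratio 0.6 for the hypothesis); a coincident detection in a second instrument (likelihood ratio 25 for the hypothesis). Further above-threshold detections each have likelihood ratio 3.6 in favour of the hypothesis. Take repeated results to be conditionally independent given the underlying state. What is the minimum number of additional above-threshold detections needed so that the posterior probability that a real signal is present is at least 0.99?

8

Prior odds = 0.0004/0.9996 = 1/2499.
Combined Bayes factor of the evidence already in hand = 0.6 × 25 = 15.
Odds after that evidence = (1/2499) × 15 = 5/833.
Target odds = 0.99/0.01 = 99.
Need 3.6ⁿ ≥ 99 ÷ (5/833) = 16493.4.
3.6⁷ = 612220032/78125 falls short of 16493.4 but 3.6⁸ ≈28211.1 reaches it, so n = 8.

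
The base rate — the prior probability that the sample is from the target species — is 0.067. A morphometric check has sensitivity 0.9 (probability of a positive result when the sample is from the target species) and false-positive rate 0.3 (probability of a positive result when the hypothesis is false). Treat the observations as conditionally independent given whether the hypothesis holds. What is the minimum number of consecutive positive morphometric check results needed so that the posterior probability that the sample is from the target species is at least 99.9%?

9

Prior odds = 0.067/0.933 = 67/933.
Likelihood ratio of a positive result = 0.9/0.3 = 3.
Target odds: 0.999 ÷ 0.001 = 999.
Require 3ⁿ ≥ 999 ÷ (67/933) = 932067/67.
3⁸ = 6561 falls short of 932067/67 but 3⁹ = 19683 reaches it, so n = 9.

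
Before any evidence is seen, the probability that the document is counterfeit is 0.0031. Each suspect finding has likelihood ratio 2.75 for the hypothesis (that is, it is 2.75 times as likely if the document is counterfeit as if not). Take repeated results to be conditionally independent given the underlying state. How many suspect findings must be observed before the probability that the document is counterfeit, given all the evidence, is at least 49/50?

10

Prior odds = 0.0031/0.9969 = 31/9969.
Likelihood ratio per suspect finding = 2.75.
Target posterior odds = 0.98/0.02 = 49.
Require 2.75ⁿ ≥ 49 ÷ (31/9969) = 488481/31.
2.75⁹ ≈8994.86 falls short of 488481/31 but 2.75¹⁰ ≈24735.9 reaches it, so n = 10.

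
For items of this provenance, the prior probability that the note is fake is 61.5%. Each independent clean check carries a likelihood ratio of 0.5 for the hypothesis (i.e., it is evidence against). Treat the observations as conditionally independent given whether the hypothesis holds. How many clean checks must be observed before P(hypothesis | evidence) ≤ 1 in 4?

3

Prior odds = 0.615/0.385 = 123/77.
Likelihood ratio per clean check = 0.5.
Target odds: 0.25 ÷ 0.75 = 1/3.
Need (123/77) × 0.5ⁿ ≤ 1/3, i.e. 0.5ⁿ ≤ 77/369.
0.5² = 0.25 is still above 77/369 but 0.5³ = 0.125 is at or below it, so n = 3.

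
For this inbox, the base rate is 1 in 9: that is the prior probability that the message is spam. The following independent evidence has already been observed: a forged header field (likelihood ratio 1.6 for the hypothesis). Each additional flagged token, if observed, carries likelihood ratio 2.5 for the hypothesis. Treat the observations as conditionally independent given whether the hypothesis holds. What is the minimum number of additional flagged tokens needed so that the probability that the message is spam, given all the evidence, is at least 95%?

5

Prior odds = (1/9)/(8/9) = 0.125.
Bayes factor of the evidence already in hand = 1.6.
Odds after that evidence = 0.125 × 1.6 = 0.2.
Target odds = 0.95/0.05 = 19.
Need 2.5ⁿ ≥ 19 ÷ 0.2 = 95.
2.5⁴ = 39.0625 falls short of 95 but 2.5⁵ = 97.65625 reaches it, so n = 5.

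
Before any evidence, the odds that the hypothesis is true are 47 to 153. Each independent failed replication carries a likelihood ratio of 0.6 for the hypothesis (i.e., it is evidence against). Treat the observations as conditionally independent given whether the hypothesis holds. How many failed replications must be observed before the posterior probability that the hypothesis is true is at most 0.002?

10

Prior odds = 47/153.
Likelihood ratio per failed replication = 0.6.
Target posterior odds = 0.002/0.998 = 1/499.
Require 0.6ⁿ ≤ 1/499 ÷ (47/153) = 153/23453.
0.6⁹ = 19683/1953125 is still above 153/23453 but 0.6¹⁰ = 59049/9765625 is at or below it, so n = 10.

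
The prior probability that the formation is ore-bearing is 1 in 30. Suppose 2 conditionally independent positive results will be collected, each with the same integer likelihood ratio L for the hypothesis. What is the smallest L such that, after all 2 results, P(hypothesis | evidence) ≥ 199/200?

Prior odds = (1/30)/(29/30) = 1/29.
Target odds = 0.995/0.005 = 199.
Need L² ≥ 199 ÷ (1/29) = 5771.
75² = 5625 < 5771 ≤ 5776 = 76², so L = 76.

76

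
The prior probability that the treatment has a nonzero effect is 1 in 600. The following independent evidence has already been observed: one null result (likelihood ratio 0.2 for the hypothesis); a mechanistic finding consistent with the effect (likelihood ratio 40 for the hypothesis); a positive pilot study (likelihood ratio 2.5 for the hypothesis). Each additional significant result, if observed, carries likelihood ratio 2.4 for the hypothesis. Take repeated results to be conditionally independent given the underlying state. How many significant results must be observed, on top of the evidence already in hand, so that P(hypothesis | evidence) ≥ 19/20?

Prior odds = (1/600)/(599/600) = 1/599.
Combined Bayes factor of the evidence already in hand = 0.2 × 40 × 2.5 = 20.
Odds after that evidence = (1/599) × 20 = 20/599.
Target odds = 0.95/0.05 = 19.
Need 2.4ⁿ ≥ 19 ÷ (20/599) = 569.05.
2.4⁷ = 35831808/78125 falls short of 569.05 but 2.4⁸ = 429981696/390625 reaches it, so n = 8.

8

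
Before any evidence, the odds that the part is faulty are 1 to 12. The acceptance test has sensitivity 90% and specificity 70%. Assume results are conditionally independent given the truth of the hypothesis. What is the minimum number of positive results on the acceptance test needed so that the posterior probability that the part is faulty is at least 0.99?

7

Prior odds = 1/12.
False-positive rate = 1 − 0.7 = 0.3; likelihood ratio of a positive = 0.9/0.3 = 3.
Target odds: 0.99 ÷ 0.01 = 99.
Require 3ⁿ ≥ 99 ÷ (1/12) = 1188.
3⁶ = 729 falls short of 1188 but 3⁷ = 2187 reaches it, so n = 7.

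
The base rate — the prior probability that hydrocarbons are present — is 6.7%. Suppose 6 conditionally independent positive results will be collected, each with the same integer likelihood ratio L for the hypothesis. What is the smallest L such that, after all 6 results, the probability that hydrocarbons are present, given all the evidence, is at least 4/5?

2

Prior odds = 0.067/0.933 = 67/933.
Target odds = 0.8/0.2 = 4.
Need L⁶ ≥ 4 ÷ (67/933) = 3732/67.
1⁶ = 1 < 3732/67 ≤ 64 = 2⁶, so L = 2.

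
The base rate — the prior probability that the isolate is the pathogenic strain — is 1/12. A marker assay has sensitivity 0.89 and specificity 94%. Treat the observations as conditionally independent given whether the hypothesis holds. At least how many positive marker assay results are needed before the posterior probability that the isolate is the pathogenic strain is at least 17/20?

Prior odds = (1/12)/(11/12) = 1/11.
False-positive rate = 1 − 0.94 = 0.06; likelihood ratio of a positive = 0.89/0.06 = 89/6.
Target odds: 0.85 ÷ 0.15 = 17/3.
Require (89/6)ⁿ ≥ 17/3 ÷ (1/11) = 187/3.
(89/6)¹ = 89/6 falls short of 187/3 but (89/6)² = 7921/36 reaches it, so n = 2.

2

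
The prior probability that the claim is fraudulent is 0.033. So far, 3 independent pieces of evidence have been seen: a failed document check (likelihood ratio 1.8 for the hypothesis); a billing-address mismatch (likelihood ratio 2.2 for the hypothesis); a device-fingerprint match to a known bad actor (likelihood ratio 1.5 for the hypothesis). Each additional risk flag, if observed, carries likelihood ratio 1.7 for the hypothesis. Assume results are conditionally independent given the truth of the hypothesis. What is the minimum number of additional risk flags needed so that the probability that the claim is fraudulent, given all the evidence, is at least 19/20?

Prior odds = 0.033/0.967 = 33/967.
Combined Bayes factor of the evidence already in hand = 1.8 × 2.2 × 1.5 = 5.94.
Odds after that evidence = (33/967) × 5.94 = 9801/48350.
Target odds = 0.95/0.05 = 19.
Need 1.7ⁿ ≥ 19 ÷ (9801/48350) = 918650/9801.
1.7⁸ ≈69.7576 falls short of 918650/9801 but 1.7⁹ ≈118.588 reaches it, so n = 9.

9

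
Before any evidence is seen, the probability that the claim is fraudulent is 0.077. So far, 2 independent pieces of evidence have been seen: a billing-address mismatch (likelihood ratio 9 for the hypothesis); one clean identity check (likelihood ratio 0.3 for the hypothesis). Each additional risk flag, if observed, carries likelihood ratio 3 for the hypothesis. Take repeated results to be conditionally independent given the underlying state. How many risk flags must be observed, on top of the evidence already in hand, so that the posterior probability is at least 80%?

3

Prior odds = 0.077/0.923 = 77/923.
Combined Bayes factor of the evidence already in hand = 9 × 0.3 = 2.7.
Odds after that evidence = (77/923) × 2.7 = 2079/9230.
Target odds = 0.8/0.2 = 4.
Need 3ⁿ ≥ 4 ÷ (2079/9230) = 36920/2079.
3² = 9 falls short of 36920/2079 but 3³ = 27 reaches it, so n = 3.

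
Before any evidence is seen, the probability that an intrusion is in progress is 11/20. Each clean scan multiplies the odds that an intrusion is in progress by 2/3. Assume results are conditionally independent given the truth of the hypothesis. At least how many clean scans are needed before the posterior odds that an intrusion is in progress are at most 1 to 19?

8

Prior odds: 0.55 ÷ 0.45 = 11/9.
Likelihood ratio per clean scan = 2/3.
Target odds = 1/19.
Need (11/9) × (2/3)ⁿ ≤ 1/19, i.e. (2/3)ⁿ ≤ 9/209.
(2/3)⁷ = 128/2187 is still above 9/209 but (2/3)⁸ = 256/6561 is at or below it, so n = 8.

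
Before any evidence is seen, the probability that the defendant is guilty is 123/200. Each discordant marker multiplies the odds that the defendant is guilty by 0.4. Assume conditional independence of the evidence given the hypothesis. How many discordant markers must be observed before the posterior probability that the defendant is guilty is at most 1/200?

Prior odds: 0.615 ÷ 0.385 = 123/77.
Likelihood ratio per discordant marker = 0.4.
Target odds: 0.005 ÷ 0.995 = 1/199.
Require 0.4ⁿ ≤ 1/199 ÷ (123/77) = 77/24477.
0.4⁶ = 64/15625 is still above 77/24477 but 0.4⁷ = 128/78125 is at or below it, so n = 7.

7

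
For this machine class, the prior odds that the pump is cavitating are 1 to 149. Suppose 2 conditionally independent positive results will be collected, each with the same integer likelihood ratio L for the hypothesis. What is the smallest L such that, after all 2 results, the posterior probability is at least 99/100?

Prior odds = 1/149.
Target odds = 0.99/0.01 = 99.
Need L² ≥ 99 ÷ (1/149) = 14751.
121² = 14641 < 14751 ≤ 14884 = 122², so L = 122.

122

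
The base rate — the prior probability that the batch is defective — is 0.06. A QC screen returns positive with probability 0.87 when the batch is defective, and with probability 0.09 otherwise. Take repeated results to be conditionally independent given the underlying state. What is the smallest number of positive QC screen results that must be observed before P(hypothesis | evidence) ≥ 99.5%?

Prior odds: 0.06 ÷ 0.94 = 3/47.
Likelihood ratio of a positive result = 0.87/0.09 = 29/3.
Target odds: 0.995 ÷ 0.005 = 199.
Require (29/3)ⁿ ≥ 199 ÷ (3/47) = 9353/3.
(29/3)³ = 24389/27 falls short of 9353/3 but (29/3)⁴ = 707281/81 reaches it, so n = 4.

4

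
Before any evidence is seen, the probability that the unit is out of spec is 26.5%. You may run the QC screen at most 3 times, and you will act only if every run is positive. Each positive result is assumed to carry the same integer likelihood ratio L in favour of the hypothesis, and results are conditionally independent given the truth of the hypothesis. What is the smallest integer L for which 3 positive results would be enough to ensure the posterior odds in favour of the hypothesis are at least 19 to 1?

4

Prior odds = 0.265/0.735 = 53/147.
Target odds = 19.
Need L³ ≥ 19 ÷ (53/147) = 2793/53.
3³ = 27 < 2793/53 ≤ 64 = 4³, so L = 4.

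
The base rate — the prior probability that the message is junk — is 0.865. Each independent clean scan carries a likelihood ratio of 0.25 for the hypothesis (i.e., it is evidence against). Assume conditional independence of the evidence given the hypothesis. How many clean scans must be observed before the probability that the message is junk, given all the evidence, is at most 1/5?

3

Prior odds: 0.865 ÷ 0.135 = 173/27.
Likelihood ratio per clean scan = 0.25.
Target odds: 0.2 ÷ 0.8 = 0.25.
Need (173/27) × 0.25ⁿ ≤ 0.25, i.e. 0.25ⁿ ≤ 27/692.
0.25² = 0.0625 is still above 27/692 but 0.25³ = 0.015625 is at or below it, so n = 3.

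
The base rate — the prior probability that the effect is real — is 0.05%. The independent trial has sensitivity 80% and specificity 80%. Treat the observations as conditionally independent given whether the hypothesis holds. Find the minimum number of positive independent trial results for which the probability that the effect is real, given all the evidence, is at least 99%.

9

Prior odds = 0.0005/0.9995 = 1/1999.
False-positive rate = 1 − 0.8 = 0.2; likelihood ratio of a positive = 0.8/0.2 = 4.
Target posterior odds = 0.99/0.01 = 99.
Require 4ⁿ ≥ 99 ÷ (1/1999) = 197901.
4⁸ = 65536 falls short of 197901 but 4⁹ = 262144 reaches it, so n = 9.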